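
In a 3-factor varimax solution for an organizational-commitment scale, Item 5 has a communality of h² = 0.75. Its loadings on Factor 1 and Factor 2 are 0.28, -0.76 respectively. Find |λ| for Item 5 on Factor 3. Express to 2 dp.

0.31

Under orthogonal rotation h² = Σλ², so λ_Factor 3² = h² − (0.6560) = 0.75 − 0.6560 = 0.0940.
|λ| = √0.0940 = 0.3066.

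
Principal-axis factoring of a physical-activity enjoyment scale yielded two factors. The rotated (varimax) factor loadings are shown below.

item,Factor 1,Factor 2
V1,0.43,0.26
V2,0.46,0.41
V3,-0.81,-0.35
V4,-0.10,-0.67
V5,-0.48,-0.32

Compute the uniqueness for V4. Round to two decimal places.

0.54

h² = (-0.10)² + (-0.67)² = 0.0100 + 0.4489 = 0.4589
Uniqueness u² = 1 − h² = 1 − 0.4589 = 0.5411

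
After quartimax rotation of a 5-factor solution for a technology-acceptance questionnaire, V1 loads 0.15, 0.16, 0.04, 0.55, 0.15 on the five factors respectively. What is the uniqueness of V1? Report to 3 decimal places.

h² = 0.15² + 0.16² + 0.04² + 0.55² + 0.15² = 0.0225 + 0.0256 + 0.0016 + 0.3025 + 0.0225 = 0.3747
Uniqueness u² = 1 − h² = 1 − 0.3747 = 0.6253

0.625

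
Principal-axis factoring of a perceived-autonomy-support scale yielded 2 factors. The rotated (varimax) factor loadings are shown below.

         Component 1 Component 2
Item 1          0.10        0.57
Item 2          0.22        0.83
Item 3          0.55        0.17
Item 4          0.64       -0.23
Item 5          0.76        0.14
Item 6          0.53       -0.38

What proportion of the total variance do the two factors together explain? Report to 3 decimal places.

0.481

SS loadings by factor: 1.6290, 1.2596; total = 2.8886.
Total variance with 6 standardized items is 6, so the solution explains 2.8886/6 = 0.4814.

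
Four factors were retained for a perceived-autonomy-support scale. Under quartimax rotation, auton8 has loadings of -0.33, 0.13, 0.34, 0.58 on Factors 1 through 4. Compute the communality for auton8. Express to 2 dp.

0.58

h² = (-0.33)² + 0.13² + 0.34² + 0.58² = 0.1089 + 0.0169 + 0.1156 + 0.3364 = 0.5778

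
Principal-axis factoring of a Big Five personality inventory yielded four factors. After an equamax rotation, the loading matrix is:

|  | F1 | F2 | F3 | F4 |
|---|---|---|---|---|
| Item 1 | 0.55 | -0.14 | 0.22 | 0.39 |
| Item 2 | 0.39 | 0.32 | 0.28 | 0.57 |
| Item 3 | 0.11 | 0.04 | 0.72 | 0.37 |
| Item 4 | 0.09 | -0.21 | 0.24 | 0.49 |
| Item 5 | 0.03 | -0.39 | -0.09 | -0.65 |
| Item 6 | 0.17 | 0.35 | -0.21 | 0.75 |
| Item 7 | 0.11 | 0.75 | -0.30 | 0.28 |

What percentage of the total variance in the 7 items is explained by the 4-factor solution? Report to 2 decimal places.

61.20%

SS loadings by factor: 0.5167, 1.0048, 0.8450, 1.9174; total = 4.2839.
Total variance with 7 standardized items is 7, so the solution explains 4.2839/7 = 0.6120 = 61.20%.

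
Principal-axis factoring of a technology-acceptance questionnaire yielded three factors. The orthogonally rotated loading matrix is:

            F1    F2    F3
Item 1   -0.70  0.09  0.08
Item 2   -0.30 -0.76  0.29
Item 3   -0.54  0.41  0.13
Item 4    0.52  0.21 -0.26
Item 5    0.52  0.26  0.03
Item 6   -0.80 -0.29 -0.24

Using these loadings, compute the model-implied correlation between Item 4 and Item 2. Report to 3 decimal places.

-0.391

r̂ = Σ λ_i·λ_j across factors = (0.52)(-0.30) + (0.21)(-0.76) + (-0.26)(0.29)
  = -0.1560 -0.1596 -0.0754 = -0.3910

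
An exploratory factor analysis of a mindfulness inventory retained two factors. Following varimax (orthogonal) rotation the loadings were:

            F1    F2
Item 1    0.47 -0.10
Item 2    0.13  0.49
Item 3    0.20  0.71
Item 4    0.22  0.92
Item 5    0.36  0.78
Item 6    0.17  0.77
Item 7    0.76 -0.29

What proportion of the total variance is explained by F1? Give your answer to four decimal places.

SS loadings for F1 = 0.47² + 0.13² + 0.20² + 0.22² + 0.36² + 0.17² + 0.76² = 1.0623
Proportion of variance = 1.0623 / 7 = 0.1518.

0.1518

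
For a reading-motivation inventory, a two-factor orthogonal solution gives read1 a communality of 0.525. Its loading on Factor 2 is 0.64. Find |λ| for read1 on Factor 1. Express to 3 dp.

Under orthogonal rotation h² = Σλ², so λ_Factor 1² = h² − (0.4096) = 0.525 − 0.4096 = 0.1154.
|λ| = √0.1154 = 0.3397.

0.340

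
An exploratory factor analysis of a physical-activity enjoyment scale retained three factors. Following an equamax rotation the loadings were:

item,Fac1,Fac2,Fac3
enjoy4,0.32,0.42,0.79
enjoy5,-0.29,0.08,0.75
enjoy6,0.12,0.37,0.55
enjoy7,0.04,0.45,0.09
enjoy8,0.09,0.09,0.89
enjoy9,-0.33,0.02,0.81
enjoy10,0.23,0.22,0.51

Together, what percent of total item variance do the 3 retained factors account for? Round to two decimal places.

59.39%

Communalities: 0.9029, 0.6530, 0.4538, 0.2122, 0.8083, 0.7654, 0.3614; Σh² = 4.1570.
Total variance with 7 standardized items is 7, so the solution explains 4.1570/7 = 0.5939 = 59.39%.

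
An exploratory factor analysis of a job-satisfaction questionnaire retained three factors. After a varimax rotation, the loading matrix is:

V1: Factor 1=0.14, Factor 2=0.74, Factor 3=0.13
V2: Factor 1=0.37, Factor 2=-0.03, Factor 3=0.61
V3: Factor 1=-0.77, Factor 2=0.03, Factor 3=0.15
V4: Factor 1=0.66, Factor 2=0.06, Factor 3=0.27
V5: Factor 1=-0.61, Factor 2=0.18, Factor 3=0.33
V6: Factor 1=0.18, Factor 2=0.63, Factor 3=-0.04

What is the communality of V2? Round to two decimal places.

h² = 0.37² + (-0.03)² + 0.61² = 0.1369 + 0.0009 + 0.3721 = 0.5099

0.51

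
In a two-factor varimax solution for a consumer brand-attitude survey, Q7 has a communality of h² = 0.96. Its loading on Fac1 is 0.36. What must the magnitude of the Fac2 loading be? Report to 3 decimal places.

Under orthogonal rotation h² = Σλ², so λ_Fac2² = h² − (0.1296) = 0.96 − 0.1296 = 0.8304.
|λ| = √0.8304 = 0.9113.

0.911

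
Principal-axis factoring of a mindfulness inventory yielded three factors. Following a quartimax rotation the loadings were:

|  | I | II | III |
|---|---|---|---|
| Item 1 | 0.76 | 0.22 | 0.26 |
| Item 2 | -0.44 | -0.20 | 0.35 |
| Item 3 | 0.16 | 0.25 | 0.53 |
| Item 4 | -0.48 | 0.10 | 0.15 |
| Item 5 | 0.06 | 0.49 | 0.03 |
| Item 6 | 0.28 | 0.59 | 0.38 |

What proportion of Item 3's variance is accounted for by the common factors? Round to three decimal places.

0.369

h² = 0.16² + 0.25² + 0.53² = 0.0256 + 0.0625 + 0.2809 = 0.3690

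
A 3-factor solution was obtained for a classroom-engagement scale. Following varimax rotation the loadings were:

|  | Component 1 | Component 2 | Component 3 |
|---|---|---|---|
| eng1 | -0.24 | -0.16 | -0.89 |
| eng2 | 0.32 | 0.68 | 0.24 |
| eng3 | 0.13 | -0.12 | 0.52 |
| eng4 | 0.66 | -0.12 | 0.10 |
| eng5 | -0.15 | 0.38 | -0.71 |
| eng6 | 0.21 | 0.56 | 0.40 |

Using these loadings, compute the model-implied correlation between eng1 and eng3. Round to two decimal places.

-0.47

r̂ = Σ λ_i·λ_j across factors = (-0.24)(0.13) + (-0.16)(-0.12) + (-0.89)(0.52)
  = -0.0312 +0.0192 -0.4628 = -0.4748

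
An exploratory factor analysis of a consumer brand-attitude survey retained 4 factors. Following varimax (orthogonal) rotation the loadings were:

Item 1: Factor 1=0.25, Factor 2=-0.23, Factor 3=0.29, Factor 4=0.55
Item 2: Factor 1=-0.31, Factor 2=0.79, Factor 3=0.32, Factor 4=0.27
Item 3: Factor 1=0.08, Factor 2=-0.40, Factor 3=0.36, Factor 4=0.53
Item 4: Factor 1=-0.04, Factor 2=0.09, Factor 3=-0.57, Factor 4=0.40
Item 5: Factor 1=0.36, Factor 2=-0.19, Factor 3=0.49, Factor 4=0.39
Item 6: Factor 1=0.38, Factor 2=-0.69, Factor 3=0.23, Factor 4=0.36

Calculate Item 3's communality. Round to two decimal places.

0.58

h² = 0.08² + (-0.40)² + 0.36² + 0.53² = 0.0064 + 0.1600 + 0.1296 + 0.2809 = 0.5769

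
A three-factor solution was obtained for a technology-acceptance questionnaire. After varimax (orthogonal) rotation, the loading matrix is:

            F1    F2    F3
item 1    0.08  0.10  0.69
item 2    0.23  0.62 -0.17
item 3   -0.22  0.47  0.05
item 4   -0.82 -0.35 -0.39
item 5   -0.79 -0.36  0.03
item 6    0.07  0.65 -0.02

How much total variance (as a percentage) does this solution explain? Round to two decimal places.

SS loadings by factor: 1.4091, 1.2899, 0.6609; total = 3.3599.
Total variance with 6 standardized items is 6, so the solution explains 3.3599/6 = 0.5600 = 56.00%.

56.00%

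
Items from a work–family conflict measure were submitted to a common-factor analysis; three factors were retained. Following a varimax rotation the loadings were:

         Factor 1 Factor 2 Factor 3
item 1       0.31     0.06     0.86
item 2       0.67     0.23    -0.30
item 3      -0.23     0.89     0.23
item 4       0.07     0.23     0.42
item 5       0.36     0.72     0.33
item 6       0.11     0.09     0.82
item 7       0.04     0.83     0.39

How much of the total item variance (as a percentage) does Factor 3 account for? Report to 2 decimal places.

28.46%

SS loadings for Factor 3 = 0.86² + (-0.30)² + 0.23² + 0.42² + 0.33² + 0.82² + 0.39² = 1.9923
With 7 standardized items, total variance = 7. Proportion = 1.9923/7 = 0.2846 → 28.46%.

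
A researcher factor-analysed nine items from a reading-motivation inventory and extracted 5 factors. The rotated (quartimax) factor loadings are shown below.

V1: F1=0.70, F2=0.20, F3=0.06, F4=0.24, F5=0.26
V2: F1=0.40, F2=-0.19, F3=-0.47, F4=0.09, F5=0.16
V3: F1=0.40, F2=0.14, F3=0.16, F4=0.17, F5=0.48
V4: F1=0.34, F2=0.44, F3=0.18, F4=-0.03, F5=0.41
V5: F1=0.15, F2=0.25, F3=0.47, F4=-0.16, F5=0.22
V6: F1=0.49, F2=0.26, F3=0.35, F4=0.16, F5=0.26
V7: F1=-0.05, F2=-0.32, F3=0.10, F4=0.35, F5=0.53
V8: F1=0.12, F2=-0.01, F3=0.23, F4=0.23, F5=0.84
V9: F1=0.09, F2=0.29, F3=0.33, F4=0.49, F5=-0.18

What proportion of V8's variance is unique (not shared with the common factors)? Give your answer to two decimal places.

0.17

h² = 0.12² + (-0.01)² + 0.23² + 0.23² + 0.84² = 0.0144 + 0.0001 + 0.0529 + 0.0529 + 0.7056 = 0.8259
Uniqueness u² = 1 − h² = 1 − 0.8259 = 0.1741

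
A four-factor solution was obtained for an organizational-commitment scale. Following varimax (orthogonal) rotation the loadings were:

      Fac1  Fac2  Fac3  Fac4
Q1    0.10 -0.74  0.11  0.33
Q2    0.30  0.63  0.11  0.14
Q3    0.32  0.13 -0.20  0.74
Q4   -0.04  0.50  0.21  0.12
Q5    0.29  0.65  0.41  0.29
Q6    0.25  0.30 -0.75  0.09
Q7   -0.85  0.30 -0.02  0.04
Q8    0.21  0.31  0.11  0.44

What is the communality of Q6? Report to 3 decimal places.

0.723

h² = 0.25² + 0.30² + (-0.75)² + 0.09² = 0.0625 + 0.0900 + 0.5625 + 0.0081 = 0.7231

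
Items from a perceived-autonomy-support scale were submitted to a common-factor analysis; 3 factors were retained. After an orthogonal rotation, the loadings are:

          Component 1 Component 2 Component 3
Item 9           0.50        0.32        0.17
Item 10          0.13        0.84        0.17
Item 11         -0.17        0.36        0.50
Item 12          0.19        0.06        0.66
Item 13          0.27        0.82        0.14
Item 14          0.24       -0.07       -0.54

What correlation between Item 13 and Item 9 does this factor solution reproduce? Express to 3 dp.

r̂ = Σ λ_i·λ_j across factors = (0.27)(0.50) + (0.82)(0.32) + (0.14)(0.17)
  = +0.1350 +0.2624 +0.0238 = 0.4212

0.421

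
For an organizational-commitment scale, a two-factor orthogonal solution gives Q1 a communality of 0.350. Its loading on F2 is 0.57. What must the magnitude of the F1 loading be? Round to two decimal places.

0.16

Under orthogonal rotation h² = Σλ², so λ_F1² = h² − (0.3249) = 0.350 − 0.3249 = 0.0251.
|λ| = √0.0251 = 0.1584.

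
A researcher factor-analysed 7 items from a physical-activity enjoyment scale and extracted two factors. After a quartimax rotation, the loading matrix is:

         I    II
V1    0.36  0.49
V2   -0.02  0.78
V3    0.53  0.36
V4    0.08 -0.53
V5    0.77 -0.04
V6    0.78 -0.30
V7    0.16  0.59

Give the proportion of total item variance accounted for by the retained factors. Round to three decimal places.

0.478

Communalities: 0.3697, 0.6088, 0.4105, 0.2873, 0.5945, 0.6984, 0.3737; Σh² = 3.3429.
Total variance with 7 standardized items is 7, so the solution explains 3.3429/7 = 0.4776.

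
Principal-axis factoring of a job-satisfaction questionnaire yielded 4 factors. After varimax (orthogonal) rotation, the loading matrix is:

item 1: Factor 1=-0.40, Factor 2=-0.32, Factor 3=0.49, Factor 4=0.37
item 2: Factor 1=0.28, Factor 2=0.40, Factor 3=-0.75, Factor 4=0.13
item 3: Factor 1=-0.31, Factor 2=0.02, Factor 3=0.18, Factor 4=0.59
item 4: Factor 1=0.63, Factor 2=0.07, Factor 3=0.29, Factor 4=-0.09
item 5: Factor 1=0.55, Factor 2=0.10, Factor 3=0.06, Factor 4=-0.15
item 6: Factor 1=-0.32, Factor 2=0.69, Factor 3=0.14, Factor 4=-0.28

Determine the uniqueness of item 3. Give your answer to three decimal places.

h² = (-0.31)² + 0.02² + 0.18² + 0.59² = 0.0961 + 0.0004 + 0.0324 + 0.3481 = 0.4770
Uniqueness u² = 1 − h² = 1 − 0.4770 = 0.5230

0.523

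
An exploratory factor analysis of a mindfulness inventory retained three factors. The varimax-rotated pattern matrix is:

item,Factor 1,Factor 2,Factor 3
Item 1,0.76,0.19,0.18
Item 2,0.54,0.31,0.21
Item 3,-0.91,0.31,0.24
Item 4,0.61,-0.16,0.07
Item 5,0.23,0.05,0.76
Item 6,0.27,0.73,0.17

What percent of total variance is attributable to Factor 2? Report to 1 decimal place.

13.2%

SS loadings for Factor 2 = 0.19² + 0.31² + 0.31² + (-0.16)² + 0.05² + 0.73² = 0.7893
With 6 standardized items, total variance = 6. Proportion = 0.7893/6 = 0.1315 → 13.15%.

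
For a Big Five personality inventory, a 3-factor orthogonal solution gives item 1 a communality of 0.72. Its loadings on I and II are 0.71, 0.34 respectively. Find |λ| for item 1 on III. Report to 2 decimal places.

0.32

Under orthogonal rotation h² = Σλ², so λ_III² = h² − (0.6197) = 0.72 − 0.6197 = 0.1003.
|λ| = √0.1003 = 0.3167.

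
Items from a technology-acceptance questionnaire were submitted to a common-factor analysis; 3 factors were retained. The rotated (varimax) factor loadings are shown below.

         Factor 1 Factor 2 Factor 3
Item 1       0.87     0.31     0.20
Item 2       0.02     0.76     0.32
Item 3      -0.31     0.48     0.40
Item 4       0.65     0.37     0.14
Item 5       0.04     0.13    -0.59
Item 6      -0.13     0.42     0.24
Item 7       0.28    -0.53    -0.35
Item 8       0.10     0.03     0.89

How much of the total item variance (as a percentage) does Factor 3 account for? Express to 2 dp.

SS loadings for Factor 3 = 0.20² + 0.32² + 0.40² + 0.14² + (-0.59)² + 0.24² + (-0.35)² + 0.89² = 1.6423
With 8 standardized items, total variance = 8. Proportion = 1.6423/8 = 0.2053 → 20.53%.

20.53%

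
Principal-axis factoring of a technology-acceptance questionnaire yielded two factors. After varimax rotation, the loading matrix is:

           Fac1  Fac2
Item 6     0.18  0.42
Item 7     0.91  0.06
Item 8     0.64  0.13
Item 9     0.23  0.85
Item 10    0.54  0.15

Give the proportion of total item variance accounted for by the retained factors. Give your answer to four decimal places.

Communalities: 0.2088, 0.8317, 0.4265, 0.7754, 0.3141; Σh² = 2.5565.
Total variance with 5 standardized items is 5, so the solution explains 2.5565/5 = 0.5113.

0.5113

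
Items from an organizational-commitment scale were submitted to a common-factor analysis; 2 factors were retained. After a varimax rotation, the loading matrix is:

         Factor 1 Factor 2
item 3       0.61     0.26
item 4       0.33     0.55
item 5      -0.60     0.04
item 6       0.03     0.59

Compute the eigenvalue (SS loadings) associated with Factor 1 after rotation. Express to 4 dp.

SS loadings for Factor 1 = 0.61² + 0.33² + (-0.60)² + 0.03² = 0.3721 + 0.1089 + 0.3600 + 0.0009 = 0.8419

0.8419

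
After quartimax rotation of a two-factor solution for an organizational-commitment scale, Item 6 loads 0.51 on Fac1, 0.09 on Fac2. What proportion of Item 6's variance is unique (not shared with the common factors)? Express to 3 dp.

0.732

h² = 0.51² + 0.09² = 0.2601 + 0.0081 = 0.2682
Uniqueness u² = 1 − h² = 1 − 0.2682 = 0.7318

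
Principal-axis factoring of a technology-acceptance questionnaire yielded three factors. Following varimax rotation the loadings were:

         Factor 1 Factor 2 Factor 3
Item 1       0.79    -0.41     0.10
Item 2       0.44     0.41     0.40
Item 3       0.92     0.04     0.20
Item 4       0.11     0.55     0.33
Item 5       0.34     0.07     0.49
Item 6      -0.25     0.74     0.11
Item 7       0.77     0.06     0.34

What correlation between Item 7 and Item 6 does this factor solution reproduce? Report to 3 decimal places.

-0.111

r̂ = Σ λ_i·λ_j across factors = (0.77)(-0.25) + (0.06)(0.74) + (0.34)(0.11)
  = -0.1925 +0.0444 +0.0374 = -0.1107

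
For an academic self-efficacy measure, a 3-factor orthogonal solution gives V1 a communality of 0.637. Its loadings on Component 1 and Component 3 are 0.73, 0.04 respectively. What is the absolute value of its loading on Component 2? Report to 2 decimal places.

0.32

Under orthogonal rotation h² = Σλ², so λ_Component 2² = h² − (0.5345) = 0.637 − 0.5345 = 0.1025.
|λ| = √0.1025 = 0.3202.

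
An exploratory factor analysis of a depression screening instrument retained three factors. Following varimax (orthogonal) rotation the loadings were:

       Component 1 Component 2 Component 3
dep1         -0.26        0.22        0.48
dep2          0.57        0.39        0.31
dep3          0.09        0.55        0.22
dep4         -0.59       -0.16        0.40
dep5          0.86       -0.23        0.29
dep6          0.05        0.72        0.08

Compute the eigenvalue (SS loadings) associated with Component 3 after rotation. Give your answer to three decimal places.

SS loadings for Component 3 = 0.48² + 0.31² + 0.22² + 0.40² + 0.29² + 0.08² = 0.2304 + 0.0961 + 0.0484 + 0.1600 + 0.0841 + 0.0064 = 0.6254

0.625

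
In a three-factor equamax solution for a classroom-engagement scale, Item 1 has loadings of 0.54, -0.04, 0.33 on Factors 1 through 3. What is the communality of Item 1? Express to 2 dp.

h² = 0.54² + (-0.04)² + 0.33² = 0.2916 + 0.0016 + 0.1089 = 0.4021

0.40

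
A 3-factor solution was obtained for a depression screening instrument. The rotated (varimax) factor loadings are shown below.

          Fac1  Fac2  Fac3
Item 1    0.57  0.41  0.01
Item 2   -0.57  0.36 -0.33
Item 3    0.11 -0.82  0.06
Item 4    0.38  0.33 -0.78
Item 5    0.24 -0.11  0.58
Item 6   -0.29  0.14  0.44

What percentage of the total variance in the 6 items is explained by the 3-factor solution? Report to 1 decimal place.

Communalities: 0.4931, 0.5634, 0.6881, 0.8617, 0.4061, 0.2973; Σh² = 3.3097.
Total variance with 6 standardized items is 6, so the solution explains 3.3097/6 = 0.5516 = 55.16%.

55.2%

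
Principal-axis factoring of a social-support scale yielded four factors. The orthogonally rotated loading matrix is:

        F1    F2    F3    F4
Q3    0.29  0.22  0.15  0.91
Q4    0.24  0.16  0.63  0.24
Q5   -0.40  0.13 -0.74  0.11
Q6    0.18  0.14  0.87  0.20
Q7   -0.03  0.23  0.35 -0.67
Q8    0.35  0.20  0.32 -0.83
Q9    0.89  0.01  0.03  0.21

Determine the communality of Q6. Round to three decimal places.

h² = 0.18² + 0.14² + 0.87² + 0.20² = 0.0324 + 0.0196 + 0.7569 + 0.0400 = 0.8489

0.849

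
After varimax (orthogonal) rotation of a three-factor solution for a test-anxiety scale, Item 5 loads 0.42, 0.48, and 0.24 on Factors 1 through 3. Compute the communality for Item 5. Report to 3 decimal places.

0.464

h² = 0.42² + 0.48² + 0.24² = 0.1764 + 0.2304 + 0.0576 = 0.4644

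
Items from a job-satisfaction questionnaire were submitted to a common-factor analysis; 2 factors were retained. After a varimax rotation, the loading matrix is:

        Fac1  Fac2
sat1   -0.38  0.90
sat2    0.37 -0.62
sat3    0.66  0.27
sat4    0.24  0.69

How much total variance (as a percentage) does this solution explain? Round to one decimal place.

62.9%

SS loadings by factor: 0.7745, 1.7434; total = 2.5179.
Total variance with 4 standardized items is 4, so the solution explains 2.5179/4 = 0.6295 = 62.95%.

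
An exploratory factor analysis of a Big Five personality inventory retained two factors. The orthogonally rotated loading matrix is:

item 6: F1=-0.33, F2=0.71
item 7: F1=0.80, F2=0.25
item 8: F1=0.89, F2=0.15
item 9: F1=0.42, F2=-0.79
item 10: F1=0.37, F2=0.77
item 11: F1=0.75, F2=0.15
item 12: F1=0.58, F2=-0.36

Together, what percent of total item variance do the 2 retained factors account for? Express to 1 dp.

67.3%

Communalities: 0.6130, 0.7025, 0.8146, 0.8005, 0.7298, 0.5850, 0.4660; Σh² = 4.7114.
Total variance with 7 standardized items is 7, so the solution explains 4.7114/7 = 0.6731 = 67.31%.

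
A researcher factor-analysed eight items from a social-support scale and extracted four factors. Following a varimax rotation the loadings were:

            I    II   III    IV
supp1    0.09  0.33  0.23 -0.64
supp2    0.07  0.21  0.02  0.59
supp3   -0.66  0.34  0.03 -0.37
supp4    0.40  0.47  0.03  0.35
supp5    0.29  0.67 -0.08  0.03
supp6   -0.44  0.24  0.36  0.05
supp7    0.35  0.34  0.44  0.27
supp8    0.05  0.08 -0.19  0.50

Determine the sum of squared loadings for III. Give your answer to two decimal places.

SS loadings for III = 0.23² + 0.02² + 0.03² + 0.03² + (-0.08)² + 0.36² + 0.44² + (-0.19)² = 0.0529 + 0.0004 + 0.0009 + 0.0009 + 0.0064 + 0.1296 + 0.1936 + 0.0361 = 0.4208

0.42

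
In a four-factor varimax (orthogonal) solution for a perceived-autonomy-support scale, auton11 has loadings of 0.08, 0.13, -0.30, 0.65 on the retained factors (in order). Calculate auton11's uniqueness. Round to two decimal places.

h² = 0.08² + 0.13² + (-0.30)² + 0.65² = 0.0064 + 0.0169 + 0.0900 + 0.4225 = 0.5358
Uniqueness u² = 1 − h² = 1 − 0.5358 = 0.4642

0.46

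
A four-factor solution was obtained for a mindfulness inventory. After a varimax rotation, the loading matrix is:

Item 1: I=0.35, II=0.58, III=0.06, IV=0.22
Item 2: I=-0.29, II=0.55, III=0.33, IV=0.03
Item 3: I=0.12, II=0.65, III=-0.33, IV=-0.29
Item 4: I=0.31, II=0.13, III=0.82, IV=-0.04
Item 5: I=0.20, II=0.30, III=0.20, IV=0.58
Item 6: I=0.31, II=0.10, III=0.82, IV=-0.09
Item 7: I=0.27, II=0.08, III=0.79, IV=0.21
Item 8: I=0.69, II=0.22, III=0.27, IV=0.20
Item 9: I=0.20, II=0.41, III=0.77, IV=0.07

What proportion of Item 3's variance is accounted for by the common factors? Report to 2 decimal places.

h² = 0.12² + 0.65² + (-0.33)² + (-0.29)² = 0.0144 + 0.4225 + 0.1089 + 0.0841 = 0.6299

0.63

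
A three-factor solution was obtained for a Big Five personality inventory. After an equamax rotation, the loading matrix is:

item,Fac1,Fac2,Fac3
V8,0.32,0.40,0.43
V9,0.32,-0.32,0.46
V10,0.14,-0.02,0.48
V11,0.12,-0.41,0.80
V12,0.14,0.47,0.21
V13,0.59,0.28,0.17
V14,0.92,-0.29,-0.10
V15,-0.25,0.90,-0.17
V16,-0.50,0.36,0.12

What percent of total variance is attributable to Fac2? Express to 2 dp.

SS loadings for Fac2 = 0.40² + (-0.32)² + (-0.02)² + (-0.41)² + 0.47² + 0.28² + (-0.29)² + 0.90² + 0.36² = 1.7539
With 9 standardized items, total variance = 9. Proportion = 1.7539/9 = 0.1949 → 19.49%.

19.49%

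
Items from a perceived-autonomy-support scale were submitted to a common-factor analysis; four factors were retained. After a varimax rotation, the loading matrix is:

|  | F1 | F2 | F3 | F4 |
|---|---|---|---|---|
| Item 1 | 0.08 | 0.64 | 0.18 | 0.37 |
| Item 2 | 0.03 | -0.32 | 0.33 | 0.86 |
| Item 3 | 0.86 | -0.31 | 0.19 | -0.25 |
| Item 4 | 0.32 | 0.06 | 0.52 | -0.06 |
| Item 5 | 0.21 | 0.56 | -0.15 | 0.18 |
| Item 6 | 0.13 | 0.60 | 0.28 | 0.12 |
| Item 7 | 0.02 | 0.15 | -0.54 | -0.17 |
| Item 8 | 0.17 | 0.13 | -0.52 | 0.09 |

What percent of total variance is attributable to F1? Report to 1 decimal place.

SS loadings for F1 = 0.08² + 0.03² + 0.86² + 0.32² + 0.21² + 0.13² + 0.02² + 0.17² = 0.9396
With 8 standardized items, total variance = 8. Proportion = 0.9396/8 = 0.1174 → 11.74%.

11.7%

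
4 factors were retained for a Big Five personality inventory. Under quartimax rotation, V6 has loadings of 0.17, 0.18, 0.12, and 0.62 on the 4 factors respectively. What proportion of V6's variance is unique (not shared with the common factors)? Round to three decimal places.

h² = 0.17² + 0.18² + 0.12² + 0.62² = 0.0289 + 0.0324 + 0.0144 + 0.3844 = 0.4601
Uniqueness u² = 1 − h² = 1 − 0.4601 = 0.5399

0.540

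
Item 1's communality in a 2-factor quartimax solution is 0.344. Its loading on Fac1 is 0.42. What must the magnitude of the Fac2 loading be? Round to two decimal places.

Under orthogonal rotation h² = Σλ², so λ_Fac2² = h² − (0.1764) = 0.344 − 0.1764 = 0.1676.
|λ| = √0.1676 = 0.4094.

0.41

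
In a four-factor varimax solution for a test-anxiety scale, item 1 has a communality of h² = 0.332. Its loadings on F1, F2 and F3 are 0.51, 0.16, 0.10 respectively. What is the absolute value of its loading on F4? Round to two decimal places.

Under orthogonal rotation h² = Σλ², so λ_F4² = h² − (0.2957) = 0.332 − 0.2957 = 0.0363.
|λ| = √0.0363 = 0.1905.

0.19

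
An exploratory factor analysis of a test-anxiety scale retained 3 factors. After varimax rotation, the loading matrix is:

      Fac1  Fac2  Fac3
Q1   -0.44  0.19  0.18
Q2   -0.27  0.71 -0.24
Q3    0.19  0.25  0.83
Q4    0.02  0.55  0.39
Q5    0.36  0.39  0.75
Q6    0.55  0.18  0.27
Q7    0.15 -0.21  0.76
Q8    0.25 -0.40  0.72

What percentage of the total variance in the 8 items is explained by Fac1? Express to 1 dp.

SS loadings for Fac1 = (-0.44)² + (-0.27)² + 0.19² + 0.02² + 0.36² + 0.55² + 0.15² + 0.25² = 0.8201
With 8 standardized items, total variance = 8. Proportion = 0.8201/8 = 0.1025 → 10.25%.

10.3%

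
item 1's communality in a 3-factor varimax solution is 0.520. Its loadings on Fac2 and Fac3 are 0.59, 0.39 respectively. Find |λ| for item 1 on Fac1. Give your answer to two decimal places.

0.14

Under orthogonal rotation h² = Σλ², so λ_Fac1² = h² − (0.5002) = 0.520 − 0.5002 = 0.0198.
|λ| = √0.0198 = 0.1407.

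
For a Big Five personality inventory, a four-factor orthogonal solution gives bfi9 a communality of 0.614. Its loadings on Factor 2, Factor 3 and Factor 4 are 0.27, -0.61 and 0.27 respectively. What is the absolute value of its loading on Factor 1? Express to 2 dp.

0.31

Under orthogonal rotation h² = Σλ², so λ_Factor 1² = h² − (0.5179) = 0.614 − 0.5179 = 0.0961.
|λ| = √0.0961 = 0.3100.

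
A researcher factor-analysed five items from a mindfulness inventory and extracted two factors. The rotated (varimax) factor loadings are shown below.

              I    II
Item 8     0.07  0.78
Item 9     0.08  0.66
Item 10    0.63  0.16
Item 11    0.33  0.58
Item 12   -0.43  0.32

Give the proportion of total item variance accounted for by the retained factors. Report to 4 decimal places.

0.4421

Communalities: 0.6133, 0.4420, 0.4225, 0.4453, 0.2873; Σh² = 2.2104.
Total variance with 5 standardized items is 5, so the solution explains 2.2104/5 = 0.4421.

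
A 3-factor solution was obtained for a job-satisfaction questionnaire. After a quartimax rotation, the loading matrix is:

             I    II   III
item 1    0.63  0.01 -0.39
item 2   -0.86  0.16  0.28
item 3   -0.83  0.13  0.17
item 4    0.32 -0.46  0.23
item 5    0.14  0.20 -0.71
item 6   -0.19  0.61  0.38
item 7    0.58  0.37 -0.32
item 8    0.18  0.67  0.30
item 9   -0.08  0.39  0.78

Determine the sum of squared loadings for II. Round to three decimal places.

SS loadings for II = 0.01² + 0.16² + 0.13² + (-0.46)² + 0.20² + 0.61² + 0.37² + 0.67² + 0.39² = 0.0001 + 0.0256 + 0.0169 + 0.2116 + 0.0400 + 0.3721 + 0.1369 + 0.4489 + 0.1521 = 1.4042

1.404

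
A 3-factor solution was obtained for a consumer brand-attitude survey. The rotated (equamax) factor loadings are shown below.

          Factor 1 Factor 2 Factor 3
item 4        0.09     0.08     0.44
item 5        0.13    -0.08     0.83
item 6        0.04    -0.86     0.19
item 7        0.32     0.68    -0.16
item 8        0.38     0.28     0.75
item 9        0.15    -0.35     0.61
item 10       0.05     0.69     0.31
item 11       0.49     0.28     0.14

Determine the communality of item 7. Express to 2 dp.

h² = 0.32² + 0.68² + (-0.16)² = 0.1024 + 0.4624 + 0.0256 = 0.5904

0.59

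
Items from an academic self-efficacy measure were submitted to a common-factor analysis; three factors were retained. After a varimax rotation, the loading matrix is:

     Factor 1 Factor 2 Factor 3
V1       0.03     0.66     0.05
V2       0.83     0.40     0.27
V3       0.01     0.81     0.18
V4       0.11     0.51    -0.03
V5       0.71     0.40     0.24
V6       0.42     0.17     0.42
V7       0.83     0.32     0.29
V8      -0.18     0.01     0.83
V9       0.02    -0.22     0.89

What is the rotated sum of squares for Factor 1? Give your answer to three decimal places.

2.104

SS loadings for Factor 1 = 0.03² + 0.83² + 0.01² + 0.11² + 0.71² + 0.42² + 0.83² + (-0.18)² + 0.02² = 0.0009 + 0.6889 + 0.0001 + 0.0121 + 0.5041 + 0.1764 + 0.6889 + 0.0324 + 0.0004 = 2.1042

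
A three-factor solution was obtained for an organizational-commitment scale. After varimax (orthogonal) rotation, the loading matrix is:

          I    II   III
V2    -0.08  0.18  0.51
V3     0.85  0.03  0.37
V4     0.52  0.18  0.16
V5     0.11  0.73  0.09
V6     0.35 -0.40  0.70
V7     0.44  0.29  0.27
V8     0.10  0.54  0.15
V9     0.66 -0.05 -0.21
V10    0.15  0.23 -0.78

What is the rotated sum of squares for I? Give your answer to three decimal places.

SS loadings for I = (-0.08)² + 0.85² + 0.52² + 0.11² + 0.35² + 0.44² + 0.10² + 0.66² + 0.15² = 0.0064 + 0.7225 + 0.2704 + 0.0121 + 0.1225 + 0.1936 + 0.0100 + 0.4356 + 0.0225 = 1.7956

1.796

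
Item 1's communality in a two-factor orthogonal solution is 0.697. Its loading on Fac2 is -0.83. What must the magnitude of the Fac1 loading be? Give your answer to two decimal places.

0.09

Under orthogonal rotation h² = Σλ², so λ_Fac1² = h² − (0.6889) = 0.697 − 0.6889 = 0.0081.
|λ| = √0.0081 = 0.0900.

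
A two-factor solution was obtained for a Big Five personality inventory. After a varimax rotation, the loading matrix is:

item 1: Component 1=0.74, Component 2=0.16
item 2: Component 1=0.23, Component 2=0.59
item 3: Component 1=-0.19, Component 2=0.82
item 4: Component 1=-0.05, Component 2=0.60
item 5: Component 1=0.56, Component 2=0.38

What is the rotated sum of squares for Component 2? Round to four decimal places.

1.5505

SS loadings for Component 2 = 0.16² + 0.59² + 0.82² + 0.60² + 0.38² = 0.0256 + 0.3481 + 0.6724 + 0.3600 + 0.1444 = 1.5505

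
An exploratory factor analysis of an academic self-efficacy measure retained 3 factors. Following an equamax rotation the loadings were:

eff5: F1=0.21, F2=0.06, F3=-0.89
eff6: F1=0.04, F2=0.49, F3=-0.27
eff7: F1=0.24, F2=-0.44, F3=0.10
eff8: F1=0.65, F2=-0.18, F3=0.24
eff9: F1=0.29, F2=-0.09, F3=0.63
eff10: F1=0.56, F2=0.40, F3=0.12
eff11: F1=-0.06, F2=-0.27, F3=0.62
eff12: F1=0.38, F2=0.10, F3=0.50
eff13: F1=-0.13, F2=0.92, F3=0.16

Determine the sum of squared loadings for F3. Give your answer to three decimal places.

SS loadings for F3 = (-0.89)² + (-0.27)² + 0.10² + 0.24² + 0.63² + 0.12² + 0.62² + 0.50² + 0.16² = 0.7921 + 0.0729 + 0.0100 + 0.0576 + 0.3969 + 0.0144 + 0.3844 + 0.2500 + 0.0256 = 2.0039

2.004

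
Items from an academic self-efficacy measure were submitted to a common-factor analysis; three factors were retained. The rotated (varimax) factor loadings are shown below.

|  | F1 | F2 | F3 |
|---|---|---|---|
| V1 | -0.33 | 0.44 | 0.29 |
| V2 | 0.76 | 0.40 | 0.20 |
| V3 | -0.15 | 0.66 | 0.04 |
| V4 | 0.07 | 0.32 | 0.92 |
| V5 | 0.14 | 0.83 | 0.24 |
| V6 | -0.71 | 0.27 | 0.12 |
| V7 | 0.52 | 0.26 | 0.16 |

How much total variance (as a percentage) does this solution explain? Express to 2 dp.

SS loadings by factor: 1.5080, 1.7210, 1.0697; total = 4.2987.
Total variance with 7 standardized items is 7, so the solution explains 4.2987/7 = 0.6141 = 61.41%.

61.41%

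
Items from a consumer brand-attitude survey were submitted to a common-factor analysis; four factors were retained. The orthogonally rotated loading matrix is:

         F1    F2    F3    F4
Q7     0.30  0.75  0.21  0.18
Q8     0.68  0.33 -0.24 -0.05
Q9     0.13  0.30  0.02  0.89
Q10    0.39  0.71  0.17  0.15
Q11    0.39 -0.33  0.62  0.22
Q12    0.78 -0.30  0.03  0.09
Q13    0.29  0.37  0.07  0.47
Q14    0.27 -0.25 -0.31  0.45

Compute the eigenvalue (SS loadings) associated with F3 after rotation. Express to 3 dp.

SS loadings for F3 = 0.21² + (-0.24)² + 0.02² + 0.17² + 0.62² + 0.03² + 0.07² + (-0.31)² = 0.0441 + 0.0576 + 0.0004 + 0.0289 + 0.3844 + 0.0009 + 0.0049 + 0.0961 = 0.6173

0.617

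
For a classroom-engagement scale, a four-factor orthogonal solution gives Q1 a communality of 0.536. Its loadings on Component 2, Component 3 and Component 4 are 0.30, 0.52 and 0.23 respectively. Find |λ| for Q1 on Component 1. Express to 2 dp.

Under orthogonal rotation h² = Σλ², so λ_Component 1² = h² − (0.4133) = 0.536 − 0.4133 = 0.1227.
|λ| = √0.1227 = 0.3503.

0.35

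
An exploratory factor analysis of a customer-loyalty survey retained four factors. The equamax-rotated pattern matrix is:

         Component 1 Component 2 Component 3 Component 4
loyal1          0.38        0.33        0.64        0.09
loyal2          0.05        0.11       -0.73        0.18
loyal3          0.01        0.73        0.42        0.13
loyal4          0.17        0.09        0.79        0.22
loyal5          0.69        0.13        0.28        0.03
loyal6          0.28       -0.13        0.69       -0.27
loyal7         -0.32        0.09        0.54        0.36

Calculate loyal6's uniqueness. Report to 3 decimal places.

h² = 0.28² + (-0.13)² + 0.69² + (-0.27)² = 0.0784 + 0.0169 + 0.4761 + 0.0729 = 0.6443
Uniqueness u² = 1 − h² = 1 − 0.6443 = 0.3557

0.356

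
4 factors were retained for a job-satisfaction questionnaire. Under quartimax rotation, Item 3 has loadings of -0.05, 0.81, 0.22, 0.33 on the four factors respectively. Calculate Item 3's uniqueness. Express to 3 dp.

0.184

h² = (-0.05)² + 0.81² + 0.22² + 0.33² = 0.0025 + 0.6561 + 0.0484 + 0.1089 = 0.8159
Uniqueness u² = 1 − h² = 1 − 0.8159 = 0.1841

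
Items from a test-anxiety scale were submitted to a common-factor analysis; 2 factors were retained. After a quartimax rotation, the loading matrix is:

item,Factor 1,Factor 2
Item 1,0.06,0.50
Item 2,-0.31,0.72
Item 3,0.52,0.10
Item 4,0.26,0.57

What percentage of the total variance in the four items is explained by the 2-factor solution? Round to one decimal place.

38.5%

SS loadings by factor: 0.4377, 1.1033; total = 1.5410.
Total variance with 4 standardized items is 4, so the solution explains 1.5410/4 = 0.3852 = 38.52%.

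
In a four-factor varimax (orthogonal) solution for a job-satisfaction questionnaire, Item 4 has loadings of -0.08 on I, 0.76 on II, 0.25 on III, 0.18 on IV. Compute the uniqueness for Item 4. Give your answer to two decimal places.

h² = (-0.08)² + 0.76² + 0.25² + 0.18² = 0.0064 + 0.5776 + 0.0625 + 0.0324 = 0.6789
Uniqueness u² = 1 − h² = 1 − 0.6789 = 0.3211

0.32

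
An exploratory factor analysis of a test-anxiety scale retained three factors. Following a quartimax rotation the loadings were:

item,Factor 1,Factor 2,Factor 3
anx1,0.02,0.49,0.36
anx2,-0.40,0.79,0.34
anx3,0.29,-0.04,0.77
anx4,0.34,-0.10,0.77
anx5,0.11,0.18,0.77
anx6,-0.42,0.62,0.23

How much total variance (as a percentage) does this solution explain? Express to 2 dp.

SS loadings by factor: 0.5486, 1.2926, 2.0768; total = 3.9180.
Total variance with 6 standardized items is 6, so the solution explains 3.9180/6 = 0.6530 = 65.30%.

65.30%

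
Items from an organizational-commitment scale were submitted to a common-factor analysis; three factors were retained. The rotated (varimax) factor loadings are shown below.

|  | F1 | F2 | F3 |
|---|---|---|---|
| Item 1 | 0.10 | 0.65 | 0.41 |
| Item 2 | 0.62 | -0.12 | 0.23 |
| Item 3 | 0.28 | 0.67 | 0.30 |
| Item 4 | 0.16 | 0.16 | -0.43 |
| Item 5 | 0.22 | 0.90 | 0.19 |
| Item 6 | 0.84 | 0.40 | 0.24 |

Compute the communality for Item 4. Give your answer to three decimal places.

0.236

h² = 0.16² + 0.16² + (-0.43)² = 0.0256 + 0.0256 + 0.1849 = 0.2361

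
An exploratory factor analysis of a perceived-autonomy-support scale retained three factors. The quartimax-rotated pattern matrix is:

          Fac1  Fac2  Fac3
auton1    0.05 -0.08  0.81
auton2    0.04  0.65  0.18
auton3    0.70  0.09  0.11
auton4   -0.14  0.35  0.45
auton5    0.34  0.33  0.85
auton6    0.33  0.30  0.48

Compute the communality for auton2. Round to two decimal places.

h² = 0.04² + 0.65² + 0.18² = 0.0016 + 0.4225 + 0.0324 = 0.4565

0.46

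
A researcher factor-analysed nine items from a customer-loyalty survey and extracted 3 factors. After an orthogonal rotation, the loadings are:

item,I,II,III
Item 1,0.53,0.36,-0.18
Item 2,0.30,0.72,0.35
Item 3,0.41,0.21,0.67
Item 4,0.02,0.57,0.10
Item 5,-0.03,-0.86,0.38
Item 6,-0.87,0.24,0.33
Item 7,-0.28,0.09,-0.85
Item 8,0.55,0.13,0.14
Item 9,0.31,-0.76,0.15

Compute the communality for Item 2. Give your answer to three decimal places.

0.731

h² = 0.30² + 0.72² + 0.35² = 0.0900 + 0.5184 + 0.1225 = 0.7309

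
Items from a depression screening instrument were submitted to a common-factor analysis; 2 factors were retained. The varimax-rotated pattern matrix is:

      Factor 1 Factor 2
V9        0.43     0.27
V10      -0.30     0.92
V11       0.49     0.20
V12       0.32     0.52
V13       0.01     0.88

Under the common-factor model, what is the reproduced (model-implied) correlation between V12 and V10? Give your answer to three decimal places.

0.382

r̂ = Σ λ_i·λ_j across factors = (0.32)(-0.30) + (0.52)(0.92)
  = -0.0960 +0.4784 = 0.3824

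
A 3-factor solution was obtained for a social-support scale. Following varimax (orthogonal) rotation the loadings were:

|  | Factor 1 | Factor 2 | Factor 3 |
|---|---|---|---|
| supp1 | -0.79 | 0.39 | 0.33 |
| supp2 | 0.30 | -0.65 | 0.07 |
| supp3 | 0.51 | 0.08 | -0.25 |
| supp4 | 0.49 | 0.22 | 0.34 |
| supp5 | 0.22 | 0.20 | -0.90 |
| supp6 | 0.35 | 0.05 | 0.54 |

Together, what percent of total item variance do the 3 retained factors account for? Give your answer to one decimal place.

SS loadings by factor: 1.3852, 0.6719, 1.3935; total = 3.4506.
Total variance with 6 standardized items is 6, so the solution explains 3.4506/6 = 0.5751 = 57.51%.

57.5%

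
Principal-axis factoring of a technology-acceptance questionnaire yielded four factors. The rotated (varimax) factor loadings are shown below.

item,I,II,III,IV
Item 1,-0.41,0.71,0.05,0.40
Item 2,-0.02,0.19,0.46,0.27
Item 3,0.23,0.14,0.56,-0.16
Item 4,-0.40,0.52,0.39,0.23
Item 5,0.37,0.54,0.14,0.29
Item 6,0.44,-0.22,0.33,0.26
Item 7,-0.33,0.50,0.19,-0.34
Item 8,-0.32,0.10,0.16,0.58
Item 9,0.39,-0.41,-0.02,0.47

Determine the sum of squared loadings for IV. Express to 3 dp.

SS loadings for IV = 0.40² + 0.27² + (-0.16)² + 0.23² + 0.29² + 0.26² + (-0.34)² + 0.58² + 0.47² = 0.1600 + 0.0729 + 0.0256 + 0.0529 + 0.0841 + 0.0676 + 0.1156 + 0.3364 + 0.2209 = 1.1360

1.136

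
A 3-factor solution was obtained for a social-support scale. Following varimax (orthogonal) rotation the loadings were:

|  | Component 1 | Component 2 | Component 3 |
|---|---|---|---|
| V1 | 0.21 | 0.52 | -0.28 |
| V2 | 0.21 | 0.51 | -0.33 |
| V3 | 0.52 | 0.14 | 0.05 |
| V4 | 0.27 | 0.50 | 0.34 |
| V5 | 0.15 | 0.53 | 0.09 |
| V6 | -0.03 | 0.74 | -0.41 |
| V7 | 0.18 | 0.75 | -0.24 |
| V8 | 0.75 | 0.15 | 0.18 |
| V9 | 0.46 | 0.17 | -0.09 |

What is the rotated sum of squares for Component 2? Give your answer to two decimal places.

2.24

SS loadings for Component 2 = 0.52² + 0.51² + 0.14² + 0.50² + 0.53² + 0.74² + 0.75² + 0.15² + 0.17² = 0.2704 + 0.2601 + 0.0196 + 0.2500 + 0.2809 + 0.5476 + 0.5625 + 0.0225 + 0.0289 = 2.2425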